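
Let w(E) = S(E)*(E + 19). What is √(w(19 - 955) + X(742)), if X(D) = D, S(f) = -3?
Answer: √3493 ≈ 59.102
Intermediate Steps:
w(E) = -57 - 3*E (w(E) = -3*(E + 19) = -3*(19 + E) = -57 - 3*E)
√(w(19 - 955) + X(742)) = √((-57 - 3*(19 - 955)) + 742) = √((-57 - 3*(-936)) + 742) = √((-57 + 2808) + 742) = √(2751 + 742) = √3493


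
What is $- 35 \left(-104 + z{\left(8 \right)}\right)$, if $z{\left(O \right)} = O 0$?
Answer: $3640$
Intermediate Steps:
$z{\left(O \right)} = 0$
$- 35 \left(-104 + z{\left(8 \right)}\right) = - 35 \left(-104 + 0\right) = \left(-35\right) \left(-104\right) = 3640$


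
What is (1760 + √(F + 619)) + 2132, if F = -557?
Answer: 3892 + √62 ≈ 3899.9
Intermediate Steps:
(1760 + √(F + 619)) + 2132 = (1760 + √(-557 + 619)) + 2132 = (1760 + √62) + 2132 = 3892 + √62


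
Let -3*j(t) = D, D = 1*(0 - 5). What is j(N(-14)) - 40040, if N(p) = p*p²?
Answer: -120115/3 ≈ -40038.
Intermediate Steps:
D = -5 (D = 1*(-5) = -5)
N(p) = p³
j(t) = 5/3 (j(t) = -⅓*(-5) = 5/3)
j(N(-14)) - 40040 = 5/3 - 40040 = -120115/3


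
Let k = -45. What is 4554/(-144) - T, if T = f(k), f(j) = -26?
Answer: -45/8 ≈ -5.6250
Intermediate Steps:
T = -26
4554/(-144) - T = 4554/(-144) - 1*(-26) = 4554*(-1/144) + 26 = -253/8 + 26 = -45/8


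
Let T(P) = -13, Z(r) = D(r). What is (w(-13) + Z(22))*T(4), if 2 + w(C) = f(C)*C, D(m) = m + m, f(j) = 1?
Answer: -377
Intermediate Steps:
D(m) = 2*m
Z(r) = 2*r
w(C) = -2 + C (w(C) = -2 + 1*C = -2 + C)
(w(-13) + Z(22))*T(4) = ((-2 - 13) + 2*22)*(-13) = (-15 + 44)*(-13) = 29*(-13) = -377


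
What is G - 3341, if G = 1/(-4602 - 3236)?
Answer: -26186759/7838 ≈ -3341.0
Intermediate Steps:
G = -1/7838 (G = 1/(-7838) = -1/7838 ≈ -0.00012758)
G - 3341 = -1/7838 - 3341 = -26186759/7838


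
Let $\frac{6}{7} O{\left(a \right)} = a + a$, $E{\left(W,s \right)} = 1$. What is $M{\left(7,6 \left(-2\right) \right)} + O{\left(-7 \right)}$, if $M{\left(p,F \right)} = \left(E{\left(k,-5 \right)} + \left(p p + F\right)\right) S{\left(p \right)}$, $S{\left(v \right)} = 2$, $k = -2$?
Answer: $\frac{179}{3} \approx 59.667$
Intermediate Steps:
$O{\left(a \right)} = \frac{7 a}{3}$ ($O{\left(a \right)} = \frac{7 \left(a + a\right)}{6} = \frac{7 \cdot 2 a}{6} = \frac{7 a}{3}$)
$M{\left(p,F \right)} = 2 + 2 F + 2 p^{2}$ ($M{\left(p,F \right)} = \left(1 + \left(p p + F\right)\right) 2 = \left(1 + \left(p^{2} + F\right)\right) 2 = \left(1 + \left(F + p^{2}\right)\right) 2 = \left(1 + F + p^{2}\right) 2 = 2 + 2 F + 2 p^{2}$)
$M{\left(7,6 \left(-2\right) \right)} + O{\left(-7 \right)} = \left(2 + 2 \cdot 6 \left(-2\right) + 2 \cdot 7^{2}\right) + \frac{7}{3} \left(-7\right) = \left(2 + 2 \left(-12\right) + 2 \cdot 49\right) - \frac{49}{3} = \left(2 - 24 + 98\right) - \frac{49}{3} = 76 - \frac{49}{3} = \frac{179}{3}$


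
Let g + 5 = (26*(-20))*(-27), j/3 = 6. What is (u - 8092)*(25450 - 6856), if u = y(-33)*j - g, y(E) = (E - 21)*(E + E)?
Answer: 781412850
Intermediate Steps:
j = 18 (j = 3*6 = 18)
y(E) = 2*E*(-21 + E) (y(E) = (-21 + E)*(2*E) = 2*E*(-21 + E))
g = 14035 (g = -5 + (26*(-20))*(-27) = -5 - 520*(-27) = -5 + 14040 = 14035)
u = 50117 (u = (2*(-33)*(-21 - 33))*18 - 1*14035 = (2*(-33)*(-54))*18 - 14035 = 3564*18 - 14035 = 64152 - 14035 = 50117)
(u - 8092)*(25450 - 6856) = (50117 - 8092)*(25450 - 6856) = 42025*18594 = 781412850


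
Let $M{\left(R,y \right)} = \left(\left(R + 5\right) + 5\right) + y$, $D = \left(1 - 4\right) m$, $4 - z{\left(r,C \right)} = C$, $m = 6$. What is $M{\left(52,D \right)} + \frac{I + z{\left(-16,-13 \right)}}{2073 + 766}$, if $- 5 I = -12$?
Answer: $\frac{624677}{14195} \approx 44.007$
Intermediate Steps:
$z{\left(r,C \right)} = 4 - C$
$I = \frac{12}{5}$ ($I = \left(- \frac{1}{5}\right) \left(-12\right) = \frac{12}{5} \approx 2.4$)
$D = -18$ ($D = \left(1 - 4\right) 6 = \left(-3\right) 6 = -18$)
$M{\left(R,y \right)} = 10 + R + y$ ($M{\left(R,y \right)} = \left(\left(5 + R\right) + 5\right) + y = \left(10 + R\right) + y = 10 + R + y$)
$M{\left(52,D \right)} + \frac{I + z{\left(-16,-13 \right)}}{2073 + 766} = \left(10 + 52 - 18\right) + \frac{\frac{12}{5} + \left(4 - -13\right)}{2073 + 766} = 44 + \frac{\frac{12}{5} + \left(4 + 13\right)}{2839} = 44 + \left(\frac{12}{5} + 17\right) \frac{1}{2839} = 44 + \frac{97}{5} \cdot \frac{1}{2839} = 44 + \frac{97}{14195} = \frac{624677}{14195}$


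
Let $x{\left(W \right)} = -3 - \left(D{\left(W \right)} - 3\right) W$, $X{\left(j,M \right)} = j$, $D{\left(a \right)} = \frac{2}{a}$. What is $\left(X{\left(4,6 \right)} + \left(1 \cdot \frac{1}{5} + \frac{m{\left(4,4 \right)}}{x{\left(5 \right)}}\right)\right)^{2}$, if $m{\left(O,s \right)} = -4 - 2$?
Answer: $\frac{324}{25} \approx 12.96$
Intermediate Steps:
$m{\left(O,s \right)} = -6$
$x{\left(W \right)} = -3 - W \left(-3 + \frac{2}{W}\right)$ ($x{\left(W \right)} = -3 - \left(\frac{2}{W} - 3\right) W = -3 - \left(-3 + \frac{2}{W}\right) W = -3 - W \left(-3 + \frac{2}{W}\right)$)
$\left(X{\left(4,6 \right)} + \left(1 \cdot \frac{1}{5} + \frac{m{\left(4,4 \right)}}{x{\left(5 \right)}}\right)\right)^{2} = \left(4 + \left(1 \cdot \frac{1}{5} - \frac{6}{-5 + 3 \cdot 5}\right)\right)^{2} = \left(4 + \left(1 \cdot \frac{1}{5} - \frac{6}{-5 + 15}\right)\right)^{2} = \left(4 + \left(\frac{1}{5} - \frac{6}{10}\right)\right)^{2} = \left(4 + \left(\frac{1}{5} - \frac{3}{5}\right)\right)^{2} = \left(4 - \frac{2}{5}\right)^{2} = \left(\frac{18}{5}\right)^{2} = \frac{324}{25}$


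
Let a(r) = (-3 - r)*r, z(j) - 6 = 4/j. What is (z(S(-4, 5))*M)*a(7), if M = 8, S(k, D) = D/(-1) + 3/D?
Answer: -31360/11 ≈ -2850.9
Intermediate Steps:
S(k, D) = -D + 3/D (S(k, D) = D*(-1) + 3/D = -D + 3/D)
z(j) = 6 + 4/j
a(r) = r*(-3 - r)
(z(S(-4, 5))*M)*a(7) = ((6 + 4/(-1*5 + 3/5))*8)*(-1*7*(3 + 7)) = ((6 + 4/(-5 + 3*(⅕)))*8)*(-1*7*10) = ((6 + 4/(-5 + ⅗))*8)*(-70) = ((6 + 4/(-22/5))*8)*(-70) = ((6 + 4*(-5/22))*8)*(-70) = ((6 - 10/11)*8)*(-70) = ((56/11)*8)*(-70) = (448/11)*(-70) = -31360/11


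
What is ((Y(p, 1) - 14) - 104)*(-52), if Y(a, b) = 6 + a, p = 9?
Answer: 5356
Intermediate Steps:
((Y(p, 1) - 14) - 104)*(-52) = (((6 + 9) - 14) - 104)*(-52) = ((15 - 14) - 104)*(-52) = (1 - 104)*(-52) = -103*(-52) = 5356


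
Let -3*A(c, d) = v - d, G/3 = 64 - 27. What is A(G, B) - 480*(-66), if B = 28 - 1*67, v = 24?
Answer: 31659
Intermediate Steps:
B = -39 (B = 28 - 67 = -39)
G = 111 (G = 3*(64 - 27) = 3*37 = 111)
A(c, d) = -8 + d/3 (A(c, d) = -(24 - d)/3 = -8 + d/3)
A(G, B) - 480*(-66) = (-8 + (⅓)*(-39)) - 480*(-66) = (-8 - 13) + 31680 = -21 + 31680 = 31659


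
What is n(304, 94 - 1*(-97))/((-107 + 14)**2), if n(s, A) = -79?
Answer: -79/8649 ≈ -0.0091340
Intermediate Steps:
n(304, 94 - 1*(-97))/((-107 + 14)**2) = -79/(-107 + 14)**2 = -79/((-93)**2) = -79/8649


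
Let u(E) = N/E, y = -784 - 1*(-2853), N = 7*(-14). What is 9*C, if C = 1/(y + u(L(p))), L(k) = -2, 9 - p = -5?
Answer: 3/706 ≈ 0.0042493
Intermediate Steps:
N = -98
p = 14 (p = 9 - 1*(-5) = 9 + 5 = 14)
y = 2069 (y = -784 + 2853 = 2069)
u(E) = -98/E
C = 1/2118 (C = 1/(2069 - 98/(-2)) = 1/(2069 - 98*(-½)) = 1/(2069 + 49) = 1/2118 ≈ 0.00047214)
9*C = 9*(1/2118) = 3/706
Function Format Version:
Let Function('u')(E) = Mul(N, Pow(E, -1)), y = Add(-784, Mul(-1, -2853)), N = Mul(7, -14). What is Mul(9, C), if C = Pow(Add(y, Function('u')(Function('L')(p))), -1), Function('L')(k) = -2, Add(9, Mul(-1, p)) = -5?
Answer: Rational(3, 706) ≈ 0.0042493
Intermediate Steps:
N = -98
p = 14 (p = Add(9, Mul(-1, -5)) = Add(9, 5) = 14)
y = 2069 (y = Add(-784, 2853) = 2069)
Function('u')(E) = Mul(-98, Pow(E, -1))
C = Rational(1, 2118) (C = Pow(Add(2069, Mul(-98, Pow(-2, -1))), -1) = Pow(Add(2069, Mul(-98, Rational(-1, 2))), -1) = Pow(Add(2069, 49), -1) = Pow(2118, -1) = Rational(1, 2118) ≈ 0.00047214)
Mul(9, C) = Mul(9, Rational(1, 2118)) = Rational(3, 706)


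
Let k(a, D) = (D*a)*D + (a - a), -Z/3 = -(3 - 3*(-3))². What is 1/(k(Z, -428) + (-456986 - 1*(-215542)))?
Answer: 1/78894044 ≈ 1.2675e-8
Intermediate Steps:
Z = 432 (Z = -(-3)*(3 - 3*(-3))² = -(-3)*(3 + 9)² = -(-3)*12² = -(-3)*144 = -3*(-144) = 432)
k(a, D) = a*D² (k(a, D) = a*D² + 0 = a*D²)
1/(k(Z, -428) + (-456986 - 1*(-215542))) = 1/(432*(-428)² + (-456986 - 1*(-215542))) = 1/(432*183184 + (-456986 + 215542)) = 1/(79135488 - 241444) = 1/78894044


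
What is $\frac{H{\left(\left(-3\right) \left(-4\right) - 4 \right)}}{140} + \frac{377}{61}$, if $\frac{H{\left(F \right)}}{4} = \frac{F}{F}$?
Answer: $\frac{13256}{2135} \approx 6.2089$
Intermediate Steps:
$H{\left(F \right)} = 4$ ($H{\left(F \right)} = 4 \frac{F}{F} = 4 \cdot 1 = 4$)
$\frac{H{\left(\left(-3\right) \left(-4\right) - 4 \right)}}{140} + \frac{377}{61} = \frac{4}{140} + \frac{377}{61} = 4 \cdot \frac{1}{140} + 377 \cdot \frac{1}{61} = \frac{1}{35} + \frac{377}{61} = \frac{13256}{2135}$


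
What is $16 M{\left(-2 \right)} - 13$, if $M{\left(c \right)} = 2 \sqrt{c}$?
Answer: $-13 + 32 i \sqrt{2} \approx -13.0 + 45.255 i$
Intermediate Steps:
$16 M{\left(-2 \right)} - 13 = 16 \cdot 2 \sqrt{-2} - 13 = 16 \cdot 2 i \sqrt{2} - 13 = 32 i \sqrt{2} - 13 = -13 + 32 i \sqrt{2}$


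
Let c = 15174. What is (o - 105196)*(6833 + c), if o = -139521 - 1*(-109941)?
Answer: -2966015432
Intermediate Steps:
o = -29580 (o = -139521 + 109941 = -29580)
(o - 105196)*(6833 + c) = (-29580 - 105196)*(6833 + 15174) = -134776*22007 = -2966015432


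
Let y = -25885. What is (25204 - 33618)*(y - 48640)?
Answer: 627053350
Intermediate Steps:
(25204 - 33618)*(y - 48640) = (25204 - 33618)*(-25885 - 48640) = -8414*(-74525) = 627053350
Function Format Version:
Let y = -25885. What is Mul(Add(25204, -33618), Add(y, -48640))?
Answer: 627053350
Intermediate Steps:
Mul(Add(25204, -33618), Add(y, -48640)) = Mul(Add(25204, -33618), Add(-25885, -48640)) = Mul(-8414, -74525) = 627053350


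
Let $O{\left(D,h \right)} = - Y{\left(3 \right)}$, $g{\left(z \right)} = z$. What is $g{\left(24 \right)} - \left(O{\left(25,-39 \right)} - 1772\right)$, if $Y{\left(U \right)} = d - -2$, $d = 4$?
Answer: $1802$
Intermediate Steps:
$Y{\left(U \right)} = 6$ ($Y{\left(U \right)} = 4 - -2 = 4 + 2 = 6$)
$O{\left(D,h \right)} = -6$ ($O{\left(D,h \right)} = \left(-1\right) 6 = -6$)
$g{\left(24 \right)} - \left(O{\left(25,-39 \right)} - 1772\right) = 24 - \left(-6 - 1772\right) = 24 - -1778 = 24 + 1778 = 1802$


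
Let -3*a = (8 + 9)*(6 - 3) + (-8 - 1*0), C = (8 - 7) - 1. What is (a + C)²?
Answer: 1849/9 ≈ 205.44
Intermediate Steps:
C = 0 (C = 1 - 1 = 0)
a = -43/3 (a = -((8 + 9)*(6 - 3) + (-8 - 1*0))/3 = -(17*3 + (-8 + 0))/3 = -(51 - 8)/3 = -⅓*43 = -43/3 ≈ -14.333)
(a + C)² = (-43/3 + 0)² = (-43/3)² = 1849/9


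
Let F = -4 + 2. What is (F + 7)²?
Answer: 25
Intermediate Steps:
F = -2
(F + 7)² = (-2 + 7)² = 5² = 25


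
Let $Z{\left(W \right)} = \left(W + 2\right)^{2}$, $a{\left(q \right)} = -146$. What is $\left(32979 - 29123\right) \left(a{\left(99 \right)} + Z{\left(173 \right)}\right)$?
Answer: $117527024$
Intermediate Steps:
$Z{\left(W \right)} = \left(2 + W\right)^{2}$
$\left(32979 - 29123\right) \left(a{\left(99 \right)} + Z{\left(173 \right)}\right) = \left(32979 - 29123\right) \left(-146 + \left(2 + 173\right)^{2}\right) = 3856 \left(-146 + 175^{2}\right) = 3856 \left(-146 + 30625\right) = 3856 \cdot 30479 = 117527024$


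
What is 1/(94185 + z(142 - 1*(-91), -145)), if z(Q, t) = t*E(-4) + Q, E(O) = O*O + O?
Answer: 1/92678 ≈ 1.0790e-5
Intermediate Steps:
E(O) = O + O² (E(O) = O² + O = O + O²)
z(Q, t) = Q + 12*t (z(Q, t) = t*(-4*(1 - 4)) + Q = t*(-4*(-3)) + Q = t*12 + Q = 12*t + Q = Q + 12*t)
1/(94185 + z(142 - 1*(-91), -145)) = 1/(94185 + ((142 - 1*(-91)) + 12*(-145))) = 1/(94185 + ((142 + 91) - 1740)) = 1/(94185 + (233 - 1740)) = 1/(94185 - 1507) = 1/92678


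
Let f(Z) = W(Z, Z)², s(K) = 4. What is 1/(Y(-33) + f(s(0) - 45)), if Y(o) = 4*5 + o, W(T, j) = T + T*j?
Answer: 1/2689587 ≈ 3.7180e-7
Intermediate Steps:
Y(o) = 20 + o
f(Z) = Z²*(1 + Z)² (f(Z) = (Z*(1 + Z))² = Z²*(1 + Z)²)
1/(Y(-33) + f(s(0) - 45)) = 1/((20 - 33) + (4 - 45)²*(1 + (4 - 45))²) = 1/(-13 + (-41)²*(1 - 41)²) = 1/(-13 + 1681*(-40)²) = 1/(-13 + 1681*1600) = 1/(-13 + 2689600) = 1/2689587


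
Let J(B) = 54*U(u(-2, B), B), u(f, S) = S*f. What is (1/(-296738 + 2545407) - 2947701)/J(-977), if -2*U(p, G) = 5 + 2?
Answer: 6628403859968/424998441 ≈ 15596.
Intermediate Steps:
U(p, G) = -7/2 (U(p, G) = -(5 + 2)/2 = -½*7 = -7/2)
J(B) = -189 (J(B) = 54*(-7/2) = -189)
(1/(-296738 + 2545407) - 2947701)/J(-977) = (1/(-296738 + 2545407) - 2947701)/(-189) = (1/2248669 - 2947701)*(-1/189) = -6628403859968/2248669*(-1/189) = 6628403859968/424998441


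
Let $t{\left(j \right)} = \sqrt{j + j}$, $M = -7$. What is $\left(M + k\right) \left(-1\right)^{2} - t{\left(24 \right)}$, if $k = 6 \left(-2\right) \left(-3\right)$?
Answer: $29 - 4 \sqrt{3} \approx 22.072$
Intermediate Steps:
$t{\left(j \right)} = \sqrt{2} \sqrt{j}$ ($t{\left(j \right)} = \sqrt{2 j} = \sqrt{2} \sqrt{j}$)
$k = 36$ ($k = \left(-12\right) \left(-3\right) = 36$)
$\left(M + k\right) \left(-1\right)^{2} - t{\left(24 \right)} = \left(-7 + 36\right) \left(-1\right)^{2} - \sqrt{2} \sqrt{24} = 29 \cdot 1 - \sqrt{2} \cdot 2 \sqrt{6} = 29 - 4 \sqrt{3}$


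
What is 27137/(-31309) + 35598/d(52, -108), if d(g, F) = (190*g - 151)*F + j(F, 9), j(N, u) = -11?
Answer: -29628550573/32897712587 ≈ -0.90063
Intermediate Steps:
d(g, F) = -11 + F*(-151 + 190*g) (d(g, F) = (190*g - 151)*F - 11 = (-151 + 190*g)*F - 11 = F*(-151 + 190*g) - 11 = -11 + F*(-151 + 190*g))
27137/(-31309) + 35598/d(52, -108) = 27137/(-31309) + 35598/(-11 - 151*(-108) + 190*(-108)*52) = 27137*(-1/31309) + 35598/(-11 + 16308 - 1067040) = -27137/31309 + 35598/(-1050743) = -27137/31309 + 35598*(-1/1050743) = -27137/31309 - 35598/1050743 = -29628550573/32897712587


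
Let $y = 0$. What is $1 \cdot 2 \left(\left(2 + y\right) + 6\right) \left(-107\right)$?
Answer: $-1712$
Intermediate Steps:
$1 \cdot 2 \left(\left(2 + y\right) + 6\right) \left(-107\right) = 1 \cdot 2 \left(\left(2 + 0\right) + 6\right) \left(-107\right) = 2 \left(2 + 6\right) \left(-107\right) = 2 \cdot 8 \left(-107\right) = 16 \left(-107\right) = -1712$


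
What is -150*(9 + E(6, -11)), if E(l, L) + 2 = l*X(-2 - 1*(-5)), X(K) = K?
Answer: -3750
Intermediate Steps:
E(l, L) = -2 + 3*l (E(l, L) = -2 + l*(-2 - 1*(-5)) = -2 + l*(-2 + 5) = -2 + l*3 = -2 + 3*l)
-150*(9 + E(6, -11)) = -150*(9 + (-2 + 3*6)) = -150*(9 + (-2 + 18)) = -150*(9 + 16) = -150*25 = -3750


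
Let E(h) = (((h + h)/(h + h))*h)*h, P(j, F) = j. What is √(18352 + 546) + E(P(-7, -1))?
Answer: 49 + √18898 ≈ 186.47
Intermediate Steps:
E(h) = h² (E(h) = (((2*h)/((2*h)))*h)*h = (((2*h)*(1/(2*h)))*h)*h = (1*h)*h = h*h = h²)
√(18352 + 546) + E(P(-7, -1)) = √(18352 + 546) + (-7)² = √18898 + 49 = 49 + √18898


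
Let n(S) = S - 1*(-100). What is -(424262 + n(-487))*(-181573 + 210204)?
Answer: -12135965125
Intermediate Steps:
n(S) = 100 + S (n(S) = S + 100 = 100 + S)
-(424262 + n(-487))*(-181573 + 210204) = -(424262 + (100 - 487))*(-181573 + 210204) = -(424262 - 387)*28631 = -423875*28631 = -1*12135965125 = -12135965125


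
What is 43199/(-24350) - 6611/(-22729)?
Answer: -820892221/553451150 ≈ -1.4832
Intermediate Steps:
43199/(-24350) - 6611/(-22729) = 43199*(-1/24350) - 6611*(-1/22729) = -43199/24350 + 6611/22729 = -820892221/553451150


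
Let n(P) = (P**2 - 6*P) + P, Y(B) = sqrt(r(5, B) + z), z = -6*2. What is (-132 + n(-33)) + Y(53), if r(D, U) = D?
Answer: 1122 + I*sqrt(7) ≈ 1122.0 + 2.6458*I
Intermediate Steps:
z = -12 (z = -1*12 = -12)
Y(B) = I*sqrt(7) (Y(B) = sqrt(5 - 12) = sqrt(-7) = I*sqrt(7))
n(P) = P**2 - 5*P
(-132 + n(-33)) + Y(53) = (-132 - 33*(-5 - 33)) + I*sqrt(7) = (-132 - 33*(-38)) + I*sqrt(7) = (-132 + 1254) + I*sqrt(7) = 1122 + I*sqrt(7)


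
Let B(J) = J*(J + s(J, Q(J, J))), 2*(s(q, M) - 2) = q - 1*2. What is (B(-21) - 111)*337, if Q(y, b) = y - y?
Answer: 356883/2 ≈ 1.7844e+5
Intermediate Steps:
Q(y, b) = 0
s(q, M) = 1 + q/2 (s(q, M) = 2 + (q - 1*2)/2 = 2 + (q - 2)/2 = 2 + (-2 + q)/2 = 2 + (-1 + q/2) = 1 + q/2)
B(J) = J*(1 + 3*J/2) (B(J) = J*(J + (1 + J/2)) = J*(1 + 3*J/2))
(B(-21) - 111)*337 = ((½)*(-21)*(2 + 3*(-21)) - 111)*337 = ((½)*(-21)*(2 - 63) - 111)*337 = ((½)*(-21)*(-61) - 111)*337 = (1281/2 - 111)*337 = (1059/2)*337 = 356883/2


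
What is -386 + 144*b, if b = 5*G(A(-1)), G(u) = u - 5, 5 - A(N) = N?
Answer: 334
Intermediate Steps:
A(N) = 5 - N
G(u) = -5 + u
b = 5 (b = 5*(-5 + (5 - 1*(-1))) = 5*(-5 + (5 + 1)) = 5*(-5 + 6) = 5*1 = 5)
-386 + 144*b = -386 + 144*5 = -386 + 720 = 334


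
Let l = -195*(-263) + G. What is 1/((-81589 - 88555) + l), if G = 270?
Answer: -1/118589 ≈ -8.4325e-6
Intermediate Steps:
l = 51555 (l = -195*(-263) + 270 = 51285 + 270 = 51555)
1/((-81589 - 88555) + l) = 1/((-81589 - 88555) + 51555) = 1/(-170144 + 51555) = 1/(-118589) = -1/118589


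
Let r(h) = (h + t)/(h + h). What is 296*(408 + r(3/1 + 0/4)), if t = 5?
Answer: 363488/3 ≈ 1.2116e+5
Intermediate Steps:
r(h) = (5 + h)/(2*h) (r(h) = (h + 5)/(h + h) = (5 + h)/((2*h)) = (5 + h)*(1/(2*h)) = (5 + h)/(2*h))
296*(408 + r(3/1 + 0/4)) = 296*(408 + (5 + (3/1 + 0/4))/(2*(3/1 + 0/4))) = 296*(408 + (5 + (3*1 + 0*(¼)))/(2*(3*1 + 0*(¼)))) = 296*(408 + (5 + (3 + 0))/(2*(3 + 0))) = 296*(408 + (½)*(5 + 3)/3) = 296*(408 + (½)*(⅓)*8) = 296*(408 + 4/3) = 296*(1228/3) = 363488/3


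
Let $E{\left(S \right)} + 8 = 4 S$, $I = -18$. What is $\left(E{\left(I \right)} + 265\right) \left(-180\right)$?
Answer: $-33300$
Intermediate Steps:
$E{\left(S \right)} = -8 + 4 S$
$\left(E{\left(I \right)} + 265\right) \left(-180\right) = \left(\left(-8 + 4 \left(-18\right)\right) + 265\right) \left(-180\right) = \left(\left(-8 - 72\right) + 265\right) \left(-180\right) = \left(-80 + 265\right) \left(-180\right) = 185 \left(-180\right) = -33300$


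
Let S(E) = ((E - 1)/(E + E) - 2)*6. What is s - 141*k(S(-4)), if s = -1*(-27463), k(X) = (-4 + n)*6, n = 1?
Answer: 30001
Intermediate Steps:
S(E) = -12 + 3*(-1 + E)/E (S(E) = ((-1 + E)/((2*E)) - 2)*6 = ((-1 + E)*(1/(2*E)) - 2)*6 = ((-1 + E)/(2*E) - 2)*6 = (-2 + (-1 + E)/(2*E))*6 = -12 + 3*(-1 + E)/E)
k(X) = -18 (k(X) = (-4 + 1)*6 = -3*6 = -18)
s = 27463
s - 141*k(S(-4)) = 27463 - 141*(-18) = 27463 + 2538 = 30001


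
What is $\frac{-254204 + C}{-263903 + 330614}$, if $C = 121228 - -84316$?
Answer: $- \frac{16220}{22237} \approx -0.72941$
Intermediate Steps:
$C = 205544$ ($C = 121228 + 84316 = 205544$)
$\frac{-254204 + C}{-263903 + 330614} = \frac{-254204 + 205544}{-263903 + 330614} = - \frac{48660}{66711} = \left(-48660\right) \frac{1}{66711} = - \frac{16220}{22237}$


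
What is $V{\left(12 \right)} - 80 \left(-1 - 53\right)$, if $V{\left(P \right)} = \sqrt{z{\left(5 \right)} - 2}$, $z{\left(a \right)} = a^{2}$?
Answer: $4320 + \sqrt{23} \approx 4324.8$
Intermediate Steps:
$V{\left(P \right)} = \sqrt{23}$ ($V{\left(P \right)} = \sqrt{5^{2} - 2} = \sqrt{25 - 2} = \sqrt{23}$)
$V{\left(12 \right)} - 80 \left(-1 - 53\right) = \sqrt{23} - 80 \left(-1 - 53\right) = \sqrt{23} - -4320 = \sqrt{23} + 4320 = 4320 + \sqrt{23}$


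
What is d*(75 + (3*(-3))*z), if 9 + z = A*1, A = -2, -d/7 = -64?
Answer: 77952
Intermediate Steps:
d = 448 (d = -7*(-64) = 448)
z = -11 (z = -9 - 2*1 = -9 - 2 = -11)
d*(75 + (3*(-3))*z) = 448*(75 + (3*(-3))*(-11)) = 448*(75 - 9*(-11)) = 448*(75 + 99) = 448*174 = 77952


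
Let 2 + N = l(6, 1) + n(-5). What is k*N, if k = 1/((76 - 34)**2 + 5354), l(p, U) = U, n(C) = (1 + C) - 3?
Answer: -4/3559 ≈ -0.0011239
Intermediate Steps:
n(C) = -2 + C
N = -8 (N = -2 + (1 + (-2 - 5)) = -2 + (1 - 7) = -2 - 6 = -8)
k = 1/7118 (k = 1/(42**2 + 5354) = 1/(1764 + 5354) = 1/7118 ≈ 0.00014049)
k*N = (1/7118)*(-8) = -4/3559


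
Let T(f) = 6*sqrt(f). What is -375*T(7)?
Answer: -2250*sqrt(7) ≈ -5952.9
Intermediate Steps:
-375*T(7) = -2250*sqrt(7)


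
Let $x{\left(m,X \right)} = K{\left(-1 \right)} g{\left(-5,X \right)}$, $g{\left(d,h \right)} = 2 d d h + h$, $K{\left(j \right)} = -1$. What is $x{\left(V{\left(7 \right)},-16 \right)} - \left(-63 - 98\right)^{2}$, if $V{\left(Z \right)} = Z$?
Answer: $-25105$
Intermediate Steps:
$g{\left(d,h \right)} = h + 2 h d^{2}$ ($g{\left(d,h \right)} = 2 d^{2} h + h = 2 h d^{2} + h = h + 2 h d^{2}$)
$x{\left(m,X \right)} = - 51 X$ ($x{\left(m,X \right)} = - X \left(1 + 2 \left(-5\right)^{2}\right) = - X \left(1 + 2 \cdot 25\right) = - X \left(1 + 50\right) = - X 51 = - 51 X$)
$x{\left(V{\left(7 \right)},-16 \right)} - \left(-63 - 98\right)^{2} = \left(-51\right) \left(-16\right) - \left(-63 - 98\right)^{2} = 816 - \left(-161\right)^{2} = 816 - 25921 = -25105$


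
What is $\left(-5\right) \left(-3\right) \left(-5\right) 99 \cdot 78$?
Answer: $-579150$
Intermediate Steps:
$\left(-5\right) \left(-3\right) \left(-5\right) 99 \cdot 78 = 15 \left(-5\right) 99 \cdot 78 = \left(-75\right) 99 \cdot 78 = \left(-7425\right) 78 = -579150$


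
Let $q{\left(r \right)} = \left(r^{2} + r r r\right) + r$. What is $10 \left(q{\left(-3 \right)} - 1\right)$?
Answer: $-220$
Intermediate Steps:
$q{\left(r \right)} = r + r^{2} + r^{3}$ ($q{\left(r \right)} = \left(r^{2} + r^{2} r\right) + r = \left(r^{2} + r^{3}\right) + r = r + r^{2} + r^{3}$)
$10 \left(q{\left(-3 \right)} - 1\right) = 10 \left(- 3 \left(1 - 3 + \left(-3\right)^{2}\right) - 1\right) = 10 \left(- 3 \left(1 - 3 + 9\right) - 1\right) = 10 \left(\left(-3\right) 7 - 1\right) = 10 \left(-21 - 1\right) = 10 \left(-22\right) = -220$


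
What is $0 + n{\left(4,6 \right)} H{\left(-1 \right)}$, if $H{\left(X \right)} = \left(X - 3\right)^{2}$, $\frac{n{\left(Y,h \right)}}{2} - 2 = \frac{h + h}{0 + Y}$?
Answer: $160$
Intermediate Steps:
$n{\left(Y,h \right)} = 4 + \frac{4 h}{Y}$ ($n{\left(Y,h \right)} = 4 + 2 \frac{h + h}{0 + Y} = 4 + 2 \frac{2 h}{Y} = 4 + \frac{4 h}{Y}$)
$H{\left(X \right)} = \left(-3 + X\right)^{2}$
$0 + n{\left(4,6 \right)} H{\left(-1 \right)} = 0 + \left(4 + 4 \cdot 6 \cdot \frac{1}{4}\right) \left(-3 - 1\right)^{2} = 0 + \left(4 + 4 \cdot 6 \cdot \frac{1}{4}\right) \left(-4\right)^{2} = 0 + \left(4 + 6\right) 16 = 0 + 10 \cdot 16 = 0 + 160 = 160$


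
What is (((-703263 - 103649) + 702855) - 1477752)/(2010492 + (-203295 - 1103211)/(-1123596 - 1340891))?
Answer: -3898347716983/4954832704110 ≈ -0.78678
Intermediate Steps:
(((-703263 - 103649) + 702855) - 1477752)/(2010492 + (-203295 - 1103211)/(-1123596 - 1340891)) = ((-806912 + 702855) - 1477752)/(2010492 - 1306506/(-2464487)) = (-104057 - 1477752)/(2010492 - 1306506*(-1/2464487)) = -1581809/(2010492 + 1306506/2464487) = -1581809/4954832704110/2464487 = -1581809*2464487/4954832704110 = -3898347716983/4954832704110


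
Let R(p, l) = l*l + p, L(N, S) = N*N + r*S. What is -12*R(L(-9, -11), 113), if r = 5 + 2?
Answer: -153276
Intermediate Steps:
r = 7
L(N, S) = N² + 7*S (L(N, S) = N*N + 7*S = N² + 7*S)
R(p, l) = p + l² (R(p, l) = l² + p = p + l²)
-12*R(L(-9, -11), 113) = -12*(((-9)² + 7*(-11)) + 113²) = -12*((81 - 77) + 12769) = -12*(4 + 12769) = -12*12773 = -153276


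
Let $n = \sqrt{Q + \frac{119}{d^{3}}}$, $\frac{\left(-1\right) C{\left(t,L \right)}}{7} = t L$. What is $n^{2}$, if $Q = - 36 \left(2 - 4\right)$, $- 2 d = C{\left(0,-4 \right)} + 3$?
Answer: $\frac{992}{27} \approx 36.741$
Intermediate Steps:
$C{\left(t,L \right)} = - 7 L t$ ($C{\left(t,L \right)} = - 7 t L = - 7 L t$)
$d = - \frac{3}{2}$ ($d = - \frac{\left(-7\right) \left(-4\right) 0 + 3}{2} = - \frac{0 + 3}{2} = \left(- \frac{1}{2}\right) 3 = - \frac{3}{2} \approx -1.5$)
$Q = 72$ ($Q = \left(-36\right) \left(-2\right) = 72$)
$n = \frac{4 \sqrt{186}}{9}$ ($n = \sqrt{72 + \frac{119}{\left(- \frac{3}{2}\right)^{3}}} = \sqrt{72 + \frac{119}{- \frac{27}{8}}} = \sqrt{72 + 119 \left(- \frac{8}{27}\right)} = \sqrt{72 - \frac{952}{27}} = \sqrt{\frac{992}{27}} = \frac{4 \sqrt{186}}{9} \approx 6.0614$)
$n^{2} = \left(\frac{4 \sqrt{186}}{9}\right)^{2} = \frac{992}{27}$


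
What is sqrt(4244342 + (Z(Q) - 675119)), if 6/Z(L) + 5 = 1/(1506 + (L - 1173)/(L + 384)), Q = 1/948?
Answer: sqrt(6675838687345057222918758)/1367622221 ≈ 1889.2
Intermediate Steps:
Q = 1/948 ≈ 0.0010549
Z(L) = 6/(-5 + 1/(1506 + (-1173 + L)/(384 + L))) (Z(L) = 6/(-5 + 1/(1506 + (L - 1173)/(L + 384))) = 6/(-5 + 1/(1506 + (-1173 + L)/(384 + L))))
sqrt(4244342 + (Z(Q) - 675119)) = sqrt(4244342 + (6*(-577131 - 1507*1/948)/(2885271 + 7534*(1/948)) - 675119)) = sqrt(4244342 + (6*(-577131 - 1507/948)/(2885271 + 3767/474) - 675119)) = sqrt(4244342 + (6*(-547121695/948)/(1367622221/474) - 675119)) = sqrt(4244342 + (6*(474/1367622221)*(-547121695/948) - 675119)) = sqrt(4244342 + (-1641365085/1367622221 - 675119)) = sqrt(4244342 - 923309387584384/1367622221) = sqrt(4881347045139198/1367622221) = sqrt(6675838687345057222918758)/1367622221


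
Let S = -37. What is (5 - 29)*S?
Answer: 888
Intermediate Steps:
(5 - 29)*S = (5 - 29)*(-37) = -24*(-37) = 888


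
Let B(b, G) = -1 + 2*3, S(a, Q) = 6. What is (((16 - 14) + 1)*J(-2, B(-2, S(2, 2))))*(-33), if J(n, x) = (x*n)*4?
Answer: 3960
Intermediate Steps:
B(b, G) = 5 (B(b, G) = -1 + 6 = 5)
J(n, x) = 4*n*x (J(n, x) = (n*x)*4 = 4*n*x)
(((16 - 14) + 1)*J(-2, B(-2, S(2, 2))))*(-33) = (((16 - 14) + 1)*(4*(-2)*5))*(-33) = ((2 + 1)*(-40))*(-33) = (3*(-40))*(-33) = -120*(-33) = 3960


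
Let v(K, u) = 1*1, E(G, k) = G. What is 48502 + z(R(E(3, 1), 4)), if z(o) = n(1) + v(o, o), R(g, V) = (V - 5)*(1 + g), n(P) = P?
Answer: 48504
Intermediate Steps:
R(g, V) = (1 + g)*(-5 + V) (R(g, V) = (-5 + V)*(1 + g) = (1 + g)*(-5 + V))
v(K, u) = 1
z(o) = 2 (z(o) = 1 + 1 = 2)
48502 + z(R(E(3, 1), 4)) = 48502 + 2 = 48504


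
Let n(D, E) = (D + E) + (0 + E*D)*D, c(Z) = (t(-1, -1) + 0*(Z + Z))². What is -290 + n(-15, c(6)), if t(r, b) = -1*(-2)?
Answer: 599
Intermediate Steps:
t(r, b) = 2
c(Z) = 4 (c(Z) = (2 + 0*(Z + Z))² = (2 + 0*(2*Z))² = (2 + 0)² = 2² = 4)
n(D, E) = D + E + E*D² (n(D, E) = (D + E) + (0 + D*E)*D = (D + E) + (D*E)*D = (D + E) + E*D² = D + E + E*D²)
-290 + n(-15, c(6)) = -290 + (-15 + 4 + 4*(-15)²) = -290 + (-15 + 4 + 4*225) = -290 + (-15 + 4 + 900) = -290 + 889 = 599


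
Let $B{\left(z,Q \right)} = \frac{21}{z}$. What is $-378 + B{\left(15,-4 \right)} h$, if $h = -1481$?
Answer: $- \frac{12257}{5} \approx -2451.4$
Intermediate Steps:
$-378 + B{\left(15,-4 \right)} h = -378 + \frac{21}{15} \left(-1481\right) = -378 + 21 \cdot \frac{1}{15} \left(-1481\right) = -378 + \frac{7}{5} \left(-1481\right) = -378 - \frac{10367}{5} = - \frac{12257}{5}$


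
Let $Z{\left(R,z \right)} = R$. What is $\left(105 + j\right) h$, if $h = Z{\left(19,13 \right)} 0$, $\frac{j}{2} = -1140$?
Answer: $0$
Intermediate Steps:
$j = -2280$ ($j = 2 \left(-1140\right) = -2280$)
$h = 0$ ($h = 19 \cdot 0 = 0$)
$\left(105 + j\right) h = \left(105 - 2280\right) 0 = \left(-2175\right) 0 = 0$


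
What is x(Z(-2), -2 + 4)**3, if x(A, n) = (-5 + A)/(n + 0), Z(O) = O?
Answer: -343/8 ≈ -42.875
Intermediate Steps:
x(A, n) = (-5 + A)/n
x(Z(-2), -2 + 4)**3 = ((-5 - 2)/(-2 + 4))**3 = (-7/2)**3 = -343/8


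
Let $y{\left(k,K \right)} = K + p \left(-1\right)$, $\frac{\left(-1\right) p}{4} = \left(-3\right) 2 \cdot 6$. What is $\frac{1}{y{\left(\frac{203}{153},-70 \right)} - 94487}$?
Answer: $- \frac{1}{94701} \approx -1.056 \cdot 10^{-5}$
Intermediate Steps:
$p = 144$ ($p = - 4 \left(-3\right) 2 \cdot 6 = - 4 \left(\left(-6\right) 6\right) = \left(-4\right) \left(-36\right) = 144$)
$y{\left(k,K \right)} = -144 + K$ ($y{\left(k,K \right)} = K + 144 \left(-1\right) = K - 144 = -144 + K$)
$\frac{1}{y{\left(\frac{203}{153},-70 \right)} - 94487} = \frac{1}{\left(-144 - 70\right) - 94487} = \frac{1}{-214 - 94487} = \frac{1}{-94701} = - \frac{1}{94701}$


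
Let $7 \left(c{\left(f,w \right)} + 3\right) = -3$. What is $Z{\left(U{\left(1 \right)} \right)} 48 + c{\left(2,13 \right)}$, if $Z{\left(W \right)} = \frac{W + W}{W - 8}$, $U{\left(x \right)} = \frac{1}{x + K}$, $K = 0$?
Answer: $- \frac{120}{7} \approx -17.143$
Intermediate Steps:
$U{\left(x \right)} = \frac{1}{x}$ ($U{\left(x \right)} = \frac{1}{x + 0} = \frac{1}{x}$)
$c{\left(f,w \right)} = - \frac{24}{7}$ ($c{\left(f,w \right)} = -3 + \frac{1}{7} \left(-3\right) = -3 - \frac{3}{7} = - \frac{24}{7}$)
$Z{\left(W \right)} = \frac{2 W}{-8 + W}$
$Z{\left(U{\left(1 \right)} \right)} 48 + c{\left(2,13 \right)} = \frac{2}{1 \left(-8 + 1^{-1}\right)} 48 - \frac{24}{7} = 2 \cdot 1 \frac{1}{-8 + 1} \cdot 48 - \frac{24}{7} = 2 \cdot 1 \frac{1}{-7} \cdot 48 - \frac{24}{7} = 2 \cdot 1 \left(- \frac{1}{7}\right) 48 - \frac{24}{7} = \left(- \frac{2}{7}\right) 48 - \frac{24}{7} = - \frac{96}{7} - \frac{24}{7} = - \frac{120}{7}$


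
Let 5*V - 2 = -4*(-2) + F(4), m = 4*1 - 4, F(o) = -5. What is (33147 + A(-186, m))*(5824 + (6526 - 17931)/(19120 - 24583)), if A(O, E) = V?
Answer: 1055031792716/5463 ≈ 1.9312e+8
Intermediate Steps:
m = 0 (m = 4 - 4 = 0)
V = 1 (V = ⅖ + (-4*(-2) - 5)/5 = ⅖ + (8 - 5)/5 = ⅖ + (⅕)*3 = ⅖ + ⅗ = 1)
A(O, E) = 1
(33147 + A(-186, m))*(5824 + (6526 - 17931)/(19120 - 24583)) = (33147 + 1)*(5824 + (6526 - 17931)/(19120 - 24583)) = 33148*(5824 - 11405/(-5463)) = 33148*(5824 - 11405*(-1/5463)) = 33148*(5824 + 11405/5463) = 33148*(31827917/5463) = 1055031792716/5463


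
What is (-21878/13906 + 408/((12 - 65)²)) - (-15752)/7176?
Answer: 13438421894/17519286369 ≈ 0.76706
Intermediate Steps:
(-21878/13906 + 408/((12 - 65)²)) - (-15752)/7176 = (-21878*1/13906 + 408/((-53)²)) - (-15752)/7176 = (-10939/6953 + 408/2809) - 1*(-1969/897) = (-10939/6953 + 408*(1/2809)) + 1969/897 = (-10939/6953 + 408/2809) + 1969/897 = -27890827/19530977 + 1969/897 = 13438421894/17519286369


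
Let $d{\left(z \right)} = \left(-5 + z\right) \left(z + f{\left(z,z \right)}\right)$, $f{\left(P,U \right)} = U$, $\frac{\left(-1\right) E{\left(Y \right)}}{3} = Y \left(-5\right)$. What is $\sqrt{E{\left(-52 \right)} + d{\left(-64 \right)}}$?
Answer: $2 \sqrt{2013} \approx 89.733$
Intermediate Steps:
$E{\left(Y \right)} = 15 Y$ ($E{\left(Y \right)} = - 3 Y \left(-5\right) = - 3 \left(- 5 Y\right) = 15 Y$)
$d{\left(z \right)} = 2 z \left(-5 + z\right)$ ($d{\left(z \right)} = \left(-5 + z\right) \left(z + z\right) = \left(-5 + z\right) 2 z = 2 z \left(-5 + z\right)$)
$\sqrt{E{\left(-52 \right)} + d{\left(-64 \right)}} = \sqrt{15 \left(-52\right) + 2 \left(-64\right) \left(-5 - 64\right)} = \sqrt{-780 + 2 \left(-64\right) \left(-69\right)} = \sqrt{-780 + 8832} = \sqrt{8052} = 2 \sqrt{2013}$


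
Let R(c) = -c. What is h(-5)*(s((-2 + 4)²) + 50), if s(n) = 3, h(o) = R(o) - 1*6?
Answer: -53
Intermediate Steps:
h(o) = -6 - o (h(o) = -o - 1*6 = -o - 6 = -6 - o)
h(-5)*(s((-2 + 4)²) + 50) = (-6 - 1*(-5))*(3 + 50) = (-6 + 5)*53 = -1*53 = -53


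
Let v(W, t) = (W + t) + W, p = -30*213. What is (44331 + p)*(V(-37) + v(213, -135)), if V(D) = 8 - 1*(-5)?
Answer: 11534064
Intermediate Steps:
V(D) = 13 (V(D) = 8 + 5 = 13)
p = -6390
v(W, t) = t + 2*W
(44331 + p)*(V(-37) + v(213, -135)) = (44331 - 6390)*(13 + (-135 + 2*213)) = 37941*(13 + (-135 + 426)) = 37941*(13 + 291) = 37941*304 = 11534064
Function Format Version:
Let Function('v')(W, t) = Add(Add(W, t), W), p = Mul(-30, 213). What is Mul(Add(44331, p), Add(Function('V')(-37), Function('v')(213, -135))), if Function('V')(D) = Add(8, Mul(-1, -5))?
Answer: 11534064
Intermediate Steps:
Function('V')(D) = 13 (Function('V')(D) = Add(8, 5) = 13)
p = -6390
Function('v')(W, t) = Add(t, Mul(2, W))
Mul(Add(44331, p), Add(Function('V')(-37), Function('v')(213, -135))) = Mul(Add(44331, -6390), Add(13, Add(-135, Mul(2, 213)))) = Mul(37941, Add(13, Add(-135, 426))) = Mul(37941, Add(13, 291)) = Mul(37941, 304) = 11534064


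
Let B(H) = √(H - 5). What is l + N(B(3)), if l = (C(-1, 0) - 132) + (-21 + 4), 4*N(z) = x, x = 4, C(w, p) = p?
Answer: -148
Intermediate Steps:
B(H) = √(-5 + H)
N(z) = 1 (N(z) = (¼)*4 = 1)
l = -149 (l = (0 - 132) + (-21 + 4) = -132 - 17 = -149)
l + N(B(3)) = -149 + 1 = -148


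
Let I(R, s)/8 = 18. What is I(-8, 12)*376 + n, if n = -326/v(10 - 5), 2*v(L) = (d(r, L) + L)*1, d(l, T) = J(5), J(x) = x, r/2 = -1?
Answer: 270394/5 ≈ 54079.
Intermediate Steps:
r = -2 (r = 2*(-1) = -2)
d(l, T) = 5
I(R, s) = 144 (I(R, s) = 8*18 = 144)
v(L) = 5/2 + L/2 (v(L) = ((5 + L)*1)/2 = (5 + L)/2 = 5/2 + L/2)
n = -326/5 (n = -326/(5/2 + (10 - 5)/2) = -326/(5/2 + (1/2)*5) = -326/(5/2 + 5/2) = -326/5 ≈ -65.200)
I(-8, 12)*376 + n = 144*376 - 326/5 = 54144 - 326/5 = 270394/5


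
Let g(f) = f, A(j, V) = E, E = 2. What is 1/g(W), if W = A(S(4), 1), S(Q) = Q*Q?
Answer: ½ ≈ 0.50000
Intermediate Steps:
S(Q) = Q²
A(j, V) = 2
W = 2
1/g(W) = 1/2 = ½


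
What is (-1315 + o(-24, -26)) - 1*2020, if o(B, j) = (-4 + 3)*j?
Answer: -3309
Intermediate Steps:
o(B, j) = -j
(-1315 + o(-24, -26)) - 1*2020 = (-1315 - 1*(-26)) - 1*2020 = (-1315 + 26) - 2020 = -1289 - 2020 = -3309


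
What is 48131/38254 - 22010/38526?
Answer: 506162183/736886802 ≈ 0.68689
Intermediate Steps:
48131/38254 - 22010/38526 = 48131*(1/38254) - 22010*1/38526 = 48131/38254 - 11005/19263 = 506162183/736886802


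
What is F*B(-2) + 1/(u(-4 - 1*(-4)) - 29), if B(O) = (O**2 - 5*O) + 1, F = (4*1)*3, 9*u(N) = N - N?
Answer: 5219/29 ≈ 179.97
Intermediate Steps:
u(N) = 0 (u(N) = (N - N)/9 = (1/9)*0 = 0)
F = 12 (F = 4*3 = 12)
B(O) = 1 + O**2 - 5*O
F*B(-2) + 1/(u(-4 - 1*(-4)) - 29) = 12*(1 + (-2)**2 - 5*(-2)) + 1/(0 - 29) = 12*(1 + 4 + 10) + 1/(-29) = 12*15 - 1/29 = 180 - 1/29 = 5219/29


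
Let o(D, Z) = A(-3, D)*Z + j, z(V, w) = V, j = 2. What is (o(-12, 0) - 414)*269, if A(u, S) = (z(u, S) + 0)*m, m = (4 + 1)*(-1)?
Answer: -110828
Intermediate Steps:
m = -5 (m = 5*(-1) = -5)
A(u, S) = -5*u (A(u, S) = (u + 0)*(-5) = u*(-5) = -5*u)
o(D, Z) = 2 + 15*Z (o(D, Z) = (-5*(-3))*Z + 2 = 15*Z + 2 = 2 + 15*Z)
(o(-12, 0) - 414)*269 = ((2 + 15*0) - 414)*269 = ((2 + 0) - 414)*269 = (2 - 414)*269 = -412*269 = -110828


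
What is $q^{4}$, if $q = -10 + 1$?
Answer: $6561$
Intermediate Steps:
$q = -9$
$q^{4} = \left(-9\right)^{4} = 6561$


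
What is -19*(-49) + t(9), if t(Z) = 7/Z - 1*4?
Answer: 8350/9 ≈ 927.78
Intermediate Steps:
t(Z) = -4 + 7/Z (t(Z) = 7/Z - 4 = -4 + 7/Z)
-19*(-49) + t(9) = -19*(-49) + (-4 + 7/9) = 931 + (-4 + 7*(⅑)) = 931 + (-4 + 7/9) = 931 - 29/9 = 8350/9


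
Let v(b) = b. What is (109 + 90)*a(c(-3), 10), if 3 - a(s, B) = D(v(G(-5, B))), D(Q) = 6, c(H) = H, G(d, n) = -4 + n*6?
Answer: -597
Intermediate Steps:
G(d, n) = -4 + 6*n
a(s, B) = -3 (a(s, B) = 3 - 1*6 = 3 - 6 = -3)
(109 + 90)*a(c(-3), 10) = (109 + 90)*(-3) = 199*(-3) = -597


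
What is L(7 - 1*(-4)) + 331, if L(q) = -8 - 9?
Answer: 314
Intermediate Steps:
L(q) = -17
L(7 - 1*(-4)) + 331 = -17 + 331 = 314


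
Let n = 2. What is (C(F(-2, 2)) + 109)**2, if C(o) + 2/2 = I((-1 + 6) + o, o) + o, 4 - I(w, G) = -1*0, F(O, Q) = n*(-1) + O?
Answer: 11664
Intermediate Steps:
F(O, Q) = -2 + O (F(O, Q) = 2*(-1) + O = -2 + O)
I(w, G) = 4 (I(w, G) = 4 - (-1)*0 = 4 - 1*0 = 4 + 0 = 4)
C(o) = 3 + o (C(o) = -1 + (4 + o) = 3 + o)
(C(F(-2, 2)) + 109)**2 = ((3 + (-2 - 2)) + 109)**2 = ((3 - 4) + 109)**2 = (-1 + 109)**2 = 108**2 = 11664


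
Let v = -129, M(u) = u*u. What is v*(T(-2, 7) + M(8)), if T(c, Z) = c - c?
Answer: -8256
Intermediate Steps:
M(u) = u²
T(c, Z) = 0
v*(T(-2, 7) + M(8)) = -129*(0 + 8²) = -129*(0 + 64) = -129*64 = -8256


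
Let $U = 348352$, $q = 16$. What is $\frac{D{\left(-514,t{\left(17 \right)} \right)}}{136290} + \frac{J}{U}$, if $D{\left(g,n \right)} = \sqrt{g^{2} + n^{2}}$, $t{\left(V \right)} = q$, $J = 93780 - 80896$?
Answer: $\frac{3221}{87088} + \frac{\sqrt{66113}}{68145} \approx 0.040759$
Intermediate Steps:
$J = 12884$ ($J = 93780 - 80896 = 12884$)
$t{\left(V \right)} = 16$
$\frac{D{\left(-514,t{\left(17 \right)} \right)}}{136290} + \frac{J}{U} = \frac{\sqrt{\left(-514\right)^{2} + 16^{2}}}{136290} + \frac{12884}{348352} = \sqrt{264196 + 256} \cdot \frac{1}{136290} + 12884 \cdot \frac{1}{348352} = \sqrt{264452} \cdot \frac{1}{136290} + \frac{3221}{87088} = 2 \sqrt{66113} \cdot \frac{1}{136290} + \frac{3221}{87088} = \frac{\sqrt{66113}}{68145} + \frac{3221}{87088} = \frac{3221}{87088} + \frac{\sqrt{66113}}{68145}$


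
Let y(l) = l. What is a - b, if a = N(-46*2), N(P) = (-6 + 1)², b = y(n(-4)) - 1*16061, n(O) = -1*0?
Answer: 16086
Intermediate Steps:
n(O) = 0
b = -16061 (b = 0 - 1*16061 = 0 - 16061 = -16061)
N(P) = 25 (N(P) = (-5)² = 25)
a = 25
a - b = 25 - 1*(-16061) = 25 + 16061 = 16086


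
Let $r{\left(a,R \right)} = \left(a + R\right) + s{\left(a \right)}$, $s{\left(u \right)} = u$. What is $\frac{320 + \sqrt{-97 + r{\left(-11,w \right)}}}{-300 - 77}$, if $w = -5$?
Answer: $- \frac{320}{377} - \frac{2 i \sqrt{31}}{377} \approx -0.84881 - 0.029537 i$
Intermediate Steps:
$r{\left(a,R \right)} = R + 2 a$ ($r{\left(a,R \right)} = \left(a + R\right) + a = \left(R + a\right) + a = R + 2 a$)
$\frac{320 + \sqrt{-97 + r{\left(-11,w \right)}}}{-300 - 77} = \frac{320 + \sqrt{-97 + \left(-5 + 2 \left(-11\right)\right)}}{-300 - 77} = \frac{320 + \sqrt{-97 - 27}}{-377} = \left(320 + \sqrt{-97 - 27}\right) \left(- \frac{1}{377}\right) = \left(320 + \sqrt{-124}\right) \left(- \frac{1}{377}\right) = \left(320 + 2 i \sqrt{31}\right) \left(- \frac{1}{377}\right) = - \frac{320}{377} - \frac{2 i \sqrt{31}}{377}$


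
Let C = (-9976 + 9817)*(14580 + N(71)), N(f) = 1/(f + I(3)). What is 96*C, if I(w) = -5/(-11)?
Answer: -29153962704/131 ≈ -2.2255e+8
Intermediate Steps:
I(w) = 5/11 (I(w) = -5*(-1/11) = 5/11)
N(f) = 1/(5/11 + f) (N(f) = 1/(f + 5/11) = 1/(5/11 + f))
C = -607374223/262 (C = (-9976 + 9817)*(14580 + 11/(5 + 11*71)) = -159*(14580 + 11/(5 + 781)) = -159*(14580 + 11/786) = -159*11459891/786 = -607374223/262 ≈ -2.3182e+6)
96*C = 96*(-607374223/262) = -29153962704/131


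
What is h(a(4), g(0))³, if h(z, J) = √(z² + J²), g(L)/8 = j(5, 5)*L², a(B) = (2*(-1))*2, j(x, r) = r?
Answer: 64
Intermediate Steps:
a(B) = -4 (a(B) = -2*2 = -4)
g(L) = 40*L² (g(L) = 8*(5*L²) = 40*L²)
h(z, J) = √(J² + z²)
h(a(4), g(0))³ = (√((40*0²)² + (-4)²))³ = (√((40*0)² + 16))³ = (√(0² + 16))³ = (√(0 + 16))³ = (√16)³ = 4³ = 64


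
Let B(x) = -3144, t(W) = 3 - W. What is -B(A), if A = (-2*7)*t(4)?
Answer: 3144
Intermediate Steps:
A = 14 (A = (-2*7)*(3 - 1*4) = -14*(3 - 4) = -14*(-1) = 14)
-B(A) = -1*(-3144) = 3144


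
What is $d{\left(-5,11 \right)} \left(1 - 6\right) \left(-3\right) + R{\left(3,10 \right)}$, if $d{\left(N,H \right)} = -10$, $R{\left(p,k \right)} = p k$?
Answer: $-120$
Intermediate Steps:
$R{\left(p,k \right)} = k p$
$d{\left(-5,11 \right)} \left(1 - 6\right) \left(-3\right) + R{\left(3,10 \right)} = - 10 \left(1 - 6\right) \left(-3\right) + 10 \cdot 3 = - 10 \left(\left(-5\right) \left(-3\right)\right) + 30 = \left(-10\right) 15 + 30 = -150 + 30 = -120$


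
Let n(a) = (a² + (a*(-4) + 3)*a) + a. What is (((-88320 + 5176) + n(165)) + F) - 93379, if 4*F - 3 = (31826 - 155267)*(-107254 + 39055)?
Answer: 4208761305/2 ≈ 2.1044e+9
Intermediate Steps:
F = 4209276381/2 (F = ¾ + ((31826 - 155267)*(-107254 + 39055))/4 = ¾ + (-123441*(-68199))/4 = ¾ + (¼)*8418552759 = ¾ + 8418552759/4 = 4209276381/2 ≈ 2.1046e+9)
n(a) = a + a² + a*(3 - 4*a) (n(a) = (a² + (-4*a + 3)*a) + a = (a² + (3 - 4*a)*a) + a = (a² + a*(3 - 4*a)) + a = a + a² + a*(3 - 4*a))
(((-88320 + 5176) + n(165)) + F) - 93379 = (((-88320 + 5176) + 165*(4 - 3*165)) + 4209276381/2) - 93379 = ((-83144 + 165*(4 - 495)) + 4209276381/2) - 93379 = ((-83144 + 165*(-491)) + 4209276381/2) - 93379 = ((-83144 - 81015) + 4209276381/2) - 93379 = (-164159 + 4209276381/2) - 93379 = 4208948063/2 - 93379 = 4208761305/2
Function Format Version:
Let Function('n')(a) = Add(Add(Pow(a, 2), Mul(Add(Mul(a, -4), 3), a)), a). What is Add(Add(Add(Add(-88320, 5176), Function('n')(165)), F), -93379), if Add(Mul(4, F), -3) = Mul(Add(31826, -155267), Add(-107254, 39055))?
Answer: Rational(4208761305, 2) ≈ 2.1044e+9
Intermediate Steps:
F = Rational(4209276381, 2) (F = Add(Rational(3, 4), Mul(Rational(1, 4), Mul(Add(31826, -155267), Add(-107254, 39055)))) = Add(Rational(3, 4), Mul(Rational(1, 4), Mul(-123441, -68199))) = Add(Rational(3, 4), Mul(Rational(1, 4), 8418552759)) = Add(Rational(3, 4), Rational(8418552759, 4)) = Rational(4209276381, 2) ≈ 2.1046e+9)
Function('n')(a) = Add(a, Pow(a, 2), Mul(a, Add(3, Mul(-4, a)))) (Function('n')(a) = Add(Add(Pow(a, 2), Mul(Add(Mul(-4, a), 3), a)), a) = Add(Add(Pow(a, 2), Mul(Add(3, Mul(-4, a)), a)), a) = Add(Add(Pow(a, 2), Mul(a, Add(3, Mul(-4, a)))), a) = Add(a, Pow(a, 2), Mul(a, Add(3, Mul(-4, a)))))
Add(Add(Add(Add(-88320, 5176), Function('n')(165)), F), -93379) = Add(Add(Add(Add(-88320, 5176), Mul(165, Add(4, Mul(-3, 165)))), Rational(4209276381, 2)), -93379) = Add(Add(Add(-83144, Mul(165, Add(4, -495))), Rational(4209276381, 2)), -93379) = Add(Add(Add(-83144, Mul(165, -491)), Rational(4209276381, 2)), -93379) = Add(Add(Add(-83144, -81015), Rational(4209276381, 2)), -93379) = Add(Add(-164159, Rational(4209276381, 2)), -93379) = Add(Rational(4208948063, 2), -93379) = Rational(4208761305, 2)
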